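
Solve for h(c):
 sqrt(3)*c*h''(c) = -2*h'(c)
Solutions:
 h(c) = C1 + C2*c^(1 - 2*sqrt(3)/3)


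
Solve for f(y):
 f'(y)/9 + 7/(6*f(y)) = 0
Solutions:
 f(y) = -sqrt(C1 - 21*y)
 f(y) = sqrt(C1 - 21*y)


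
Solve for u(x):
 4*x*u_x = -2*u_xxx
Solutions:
 u(x) = C1 + Integral(C2*airyai(-2^(1/3)*x) + C3*airybi(-2^(1/3)*x), x)


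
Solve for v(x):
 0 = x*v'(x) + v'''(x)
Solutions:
 v(x) = C1 + Integral(C2*airyai(-x) + C3*airybi(-x), x)


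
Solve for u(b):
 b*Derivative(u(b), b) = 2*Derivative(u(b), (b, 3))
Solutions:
 u(b) = C1 + Integral(C2*airyai(2^(2/3)*b/2) + C3*airybi(2^(2/3)*b/2), b)


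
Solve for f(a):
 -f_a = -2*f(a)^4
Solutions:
 f(a) = (-1/(C1 + 6*a))^(1/3)
 f(a) = (-1/(C1 + 2*a))^(1/3)*(-3^(2/3) - 3*3^(1/6)*I)/6
 f(a) = (-1/(C1 + 2*a))^(1/3)*(-3^(2/3) + 3*3^(1/6)*I)/6


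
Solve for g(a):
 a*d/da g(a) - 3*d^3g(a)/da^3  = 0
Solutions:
 g(a) = C1 + Integral(C2*airyai(3^(2/3)*a/3) + C3*airybi(3^(2/3)*a/3), a)


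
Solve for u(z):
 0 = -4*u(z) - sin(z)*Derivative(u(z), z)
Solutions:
 u(z) = C1*(cos(z)^2 + 2*cos(z) + 1)/(cos(z)^2 - 2*cos(z) + 1)


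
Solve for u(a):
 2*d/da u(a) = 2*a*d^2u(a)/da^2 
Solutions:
 u(a) = C1 + C2*a^2


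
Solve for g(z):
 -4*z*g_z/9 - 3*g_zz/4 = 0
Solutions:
 g(z) = C1 + C2*erf(2*sqrt(6)*z/9)


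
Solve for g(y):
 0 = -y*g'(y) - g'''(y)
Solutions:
 g(y) = C1 + Integral(C2*airyai(-y) + C3*airybi(-y), y)


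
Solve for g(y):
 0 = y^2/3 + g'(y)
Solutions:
 g(y) = C1 - y^3/9


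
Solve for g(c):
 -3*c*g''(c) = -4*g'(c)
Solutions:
 g(c) = C1 + C2*c^(7/3)


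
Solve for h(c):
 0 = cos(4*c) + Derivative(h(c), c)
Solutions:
 h(c) = C1 - sin(4*c)/4


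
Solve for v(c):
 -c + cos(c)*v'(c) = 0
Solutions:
 v(c) = C1 + Integral(c/cos(c), c)


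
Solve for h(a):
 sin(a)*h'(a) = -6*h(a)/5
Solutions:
 h(a) = C1*(cos(a) + 1)^(3/5)/(cos(a) - 1)^(3/5)


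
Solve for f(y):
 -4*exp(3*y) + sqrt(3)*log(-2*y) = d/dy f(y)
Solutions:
 f(y) = C1 + sqrt(3)*y*log(-y) + sqrt(3)*y*(-1 + log(2)) - 4*exp(3*y)/3


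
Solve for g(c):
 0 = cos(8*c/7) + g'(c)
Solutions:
 g(c) = C1 - 7*sin(8*c/7)/8


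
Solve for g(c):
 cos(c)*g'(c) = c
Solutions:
 g(c) = C1 + Integral(c/cos(c), c)


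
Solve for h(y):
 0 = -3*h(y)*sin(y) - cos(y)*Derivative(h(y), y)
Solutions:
 h(y) = C1*cos(y)^3


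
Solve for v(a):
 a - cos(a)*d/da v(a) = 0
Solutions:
 v(a) = C1 + Integral(a/cos(a), a)


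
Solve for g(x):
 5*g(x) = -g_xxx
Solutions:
 g(x) = C3*exp(-5^(1/3)*x) + (C1*sin(sqrt(3)*5^(1/3)*x/2) + C2*cos(sqrt(3)*5^(1/3)*x/2))*exp(5^(1/3)*x/2)


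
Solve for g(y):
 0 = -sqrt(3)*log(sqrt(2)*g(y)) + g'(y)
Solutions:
 -2*sqrt(3)*Integral(1/(2*log(_y) + log(2)), (_y, g(y)))/3 = C1 - y


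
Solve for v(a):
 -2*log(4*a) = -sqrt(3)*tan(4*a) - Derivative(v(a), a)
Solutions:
 v(a) = C1 + 2*a*log(a) - 2*a + 4*a*log(2) + sqrt(3)*log(cos(4*a))/4


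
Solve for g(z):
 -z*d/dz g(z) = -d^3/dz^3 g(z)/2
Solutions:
 g(z) = C1 + Integral(C2*airyai(2^(1/3)*z) + C3*airybi(2^(1/3)*z), z)


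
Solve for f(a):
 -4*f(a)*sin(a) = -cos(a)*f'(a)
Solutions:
 f(a) = C1/cos(a)^4


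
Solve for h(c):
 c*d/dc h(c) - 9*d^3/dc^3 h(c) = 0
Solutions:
 h(c) = C1 + Integral(C2*airyai(3^(1/3)*c/3) + C3*airybi(3^(1/3)*c/3), c)


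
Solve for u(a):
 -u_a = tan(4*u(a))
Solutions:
 u(a) = -asin(C1*exp(-4*a))/4 + pi/4
 u(a) = asin(C1*exp(-4*a))/4


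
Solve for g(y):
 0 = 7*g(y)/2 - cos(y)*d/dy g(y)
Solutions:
 g(y) = C1*(sin(y) + 1)^(7/4)/(sin(y) - 1)^(7/4)


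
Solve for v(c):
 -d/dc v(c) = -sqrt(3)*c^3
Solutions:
 v(c) = C1 + sqrt(3)*c^4/4


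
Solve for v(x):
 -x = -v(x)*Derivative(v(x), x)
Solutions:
 v(x) = -sqrt(C1 + x^2)
 v(x) = sqrt(C1 + x^2)


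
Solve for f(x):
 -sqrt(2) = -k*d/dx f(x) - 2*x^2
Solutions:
 f(x) = C1 - 2*x^3/(3*k) + sqrt(2)*x/k


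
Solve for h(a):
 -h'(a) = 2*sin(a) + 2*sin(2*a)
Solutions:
 h(a) = C1 + 2*cos(a) + cos(2*a)


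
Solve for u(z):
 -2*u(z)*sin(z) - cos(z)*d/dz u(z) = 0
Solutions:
 u(z) = C1*cos(z)^2


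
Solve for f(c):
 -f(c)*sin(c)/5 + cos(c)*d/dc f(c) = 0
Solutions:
 f(c) = C1/cos(c)^(1/5)


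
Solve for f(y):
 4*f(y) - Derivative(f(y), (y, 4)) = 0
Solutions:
 f(y) = C1*exp(-sqrt(2)*y) + C2*exp(sqrt(2)*y) + C3*sin(sqrt(2)*y) + C4*cos(sqrt(2)*y)


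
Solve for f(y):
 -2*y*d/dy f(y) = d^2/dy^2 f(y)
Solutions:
 f(y) = C1 + C2*erf(y)


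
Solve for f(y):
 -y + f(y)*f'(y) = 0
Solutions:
 f(y) = -sqrt(C1 + y^2)
 f(y) = sqrt(C1 + y^2)


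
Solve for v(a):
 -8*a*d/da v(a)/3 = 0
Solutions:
 v(a) = C1


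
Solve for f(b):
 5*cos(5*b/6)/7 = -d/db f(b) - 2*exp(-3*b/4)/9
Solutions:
 f(b) = C1 - 6*sin(5*b/6)/7 + 8*exp(-3*b/4)/27


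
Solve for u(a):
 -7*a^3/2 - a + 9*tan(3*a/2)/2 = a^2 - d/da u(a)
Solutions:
 u(a) = C1 + 7*a^4/8 + a^3/3 + a^2/2 + 3*log(cos(3*a/2))


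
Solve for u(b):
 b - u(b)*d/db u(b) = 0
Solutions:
 u(b) = -sqrt(C1 + b^2)
 u(b) = sqrt(C1 + b^2)


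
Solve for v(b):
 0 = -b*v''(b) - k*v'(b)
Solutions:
 v(b) = C1 + b^(1 - re(k))*(C2*sin(log(b)*Abs(im(k))) + C3*cos(log(b)*im(k)))


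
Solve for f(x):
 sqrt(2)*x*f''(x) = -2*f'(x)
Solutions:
 f(x) = C1 + C2*x^(1 - sqrt(2))


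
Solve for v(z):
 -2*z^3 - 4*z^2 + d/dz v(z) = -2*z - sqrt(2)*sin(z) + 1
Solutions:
 v(z) = C1 + z^4/2 + 4*z^3/3 - z^2 + z + sqrt(2)*cos(z)


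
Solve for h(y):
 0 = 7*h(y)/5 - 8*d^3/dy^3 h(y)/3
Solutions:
 h(y) = C3*exp(21^(1/3)*5^(2/3)*y/10) + (C1*sin(3^(5/6)*5^(2/3)*7^(1/3)*y/20) + C2*cos(3^(5/6)*5^(2/3)*7^(1/3)*y/20))*exp(-21^(1/3)*5^(2/3)*y/20)


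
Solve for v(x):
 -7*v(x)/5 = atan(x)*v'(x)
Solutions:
 v(x) = C1*exp(-7*Integral(1/atan(x), x)/5)


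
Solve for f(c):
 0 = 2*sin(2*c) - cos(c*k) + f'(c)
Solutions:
 f(c) = C1 + cos(2*c) + sin(c*k)/k


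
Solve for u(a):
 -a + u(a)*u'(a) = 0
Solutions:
 u(a) = -sqrt(C1 + a^2)
 u(a) = sqrt(C1 + a^2)


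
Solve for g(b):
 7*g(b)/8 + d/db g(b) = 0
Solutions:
 g(b) = C1*exp(-7*b/8)


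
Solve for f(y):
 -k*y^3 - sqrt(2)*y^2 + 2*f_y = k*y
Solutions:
 f(y) = C1 + k*y^4/8 + k*y^2/4 + sqrt(2)*y^3/6


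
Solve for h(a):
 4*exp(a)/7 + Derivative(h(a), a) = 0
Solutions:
 h(a) = C1 - 4*exp(a)/7


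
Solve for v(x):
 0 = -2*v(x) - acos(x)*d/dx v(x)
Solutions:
 v(x) = C1*exp(-2*Integral(1/acos(x), x))


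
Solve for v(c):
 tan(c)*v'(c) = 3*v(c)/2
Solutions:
 v(c) = C1*sin(c)^(3/2)


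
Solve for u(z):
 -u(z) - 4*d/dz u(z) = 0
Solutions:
 u(z) = C1*exp(-z/4)


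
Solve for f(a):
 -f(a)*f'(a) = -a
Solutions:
 f(a) = -sqrt(C1 + a^2)
 f(a) = sqrt(C1 + a^2)


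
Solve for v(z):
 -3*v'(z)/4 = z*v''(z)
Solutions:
 v(z) = C1 + C2*z^(1/4)


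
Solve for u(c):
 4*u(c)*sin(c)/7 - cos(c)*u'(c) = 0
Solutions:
 u(c) = C1/cos(c)^(4/7)


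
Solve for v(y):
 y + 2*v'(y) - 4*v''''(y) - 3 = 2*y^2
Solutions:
 v(y) = C1 + C4*exp(2^(2/3)*y/2) + y^3/3 - y^2/4 + 3*y/2 + (C2*sin(2^(2/3)*sqrt(3)*y/4) + C3*cos(2^(2/3)*sqrt(3)*y/4))*exp(-2^(2/3)*y/4)


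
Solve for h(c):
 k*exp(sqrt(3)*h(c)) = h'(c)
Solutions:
 h(c) = sqrt(3)*(2*log(-1/(C1 + c*k)) - log(3))/6


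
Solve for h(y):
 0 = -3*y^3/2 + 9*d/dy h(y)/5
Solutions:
 h(y) = C1 + 5*y^4/24


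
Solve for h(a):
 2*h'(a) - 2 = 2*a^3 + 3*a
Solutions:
 h(a) = C1 + a^4/4 + 3*a^2/4 + a


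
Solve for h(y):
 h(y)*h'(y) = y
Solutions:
 h(y) = -sqrt(C1 + y^2)
 h(y) = sqrt(C1 + y^2)


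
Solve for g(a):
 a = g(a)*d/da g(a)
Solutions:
 g(a) = -sqrt(C1 + a^2)
 g(a) = sqrt(C1 + a^2)


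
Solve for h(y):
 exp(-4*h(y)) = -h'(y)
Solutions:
 h(y) = log(-I*(C1 - 4*y)^(1/4))
 h(y) = log(I*(C1 - 4*y)^(1/4))
 h(y) = log(-(C1 - 4*y)^(1/4))
 h(y) = log(C1 - 4*y)/4


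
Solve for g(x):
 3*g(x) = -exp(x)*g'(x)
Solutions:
 g(x) = C1*exp(3*exp(-x))


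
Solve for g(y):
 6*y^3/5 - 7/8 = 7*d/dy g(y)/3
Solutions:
 g(y) = C1 + 9*y^4/70 - 3*y/8


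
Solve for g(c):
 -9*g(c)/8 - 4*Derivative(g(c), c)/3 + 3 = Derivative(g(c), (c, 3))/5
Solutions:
 g(c) = C1*exp(10^(1/3)*c*(-32*5^(1/3)/(243 + sqrt(140969))^(1/3) + 2^(1/3)*(243 + sqrt(140969))^(1/3))/24)*sin(10^(1/3)*sqrt(3)*c*(32*5^(1/3)/(243 + sqrt(140969))^(1/3) + 2^(1/3)*(243 + sqrt(140969))^(1/3))/24) + C2*exp(10^(1/3)*c*(-32*5^(1/3)/(243 + sqrt(140969))^(1/3) + 2^(1/3)*(243 + sqrt(140969))^(1/3))/24)*cos(10^(1/3)*sqrt(3)*c*(32*5^(1/3)/(243 + sqrt(140969))^(1/3) + 2^(1/3)*(243 + sqrt(140969))^(1/3))/24) + C3*exp(-10^(1/3)*c*(-32*5^(1/3)/(243 + sqrt(140969))^(1/3) + 2^(1/3)*(243 + sqrt(140969))^(1/3))/12) + 8/3


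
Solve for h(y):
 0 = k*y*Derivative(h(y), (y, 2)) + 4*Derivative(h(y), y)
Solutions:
 h(y) = C1 + y^(((re(k) - 4)*re(k) + im(k)^2)/(re(k)^2 + im(k)^2))*(C2*sin(4*log(y)*Abs(im(k))/(re(k)^2 + im(k)^2)) + C3*cos(4*log(y)*im(k)/(re(k)^2 + im(k)^2)))


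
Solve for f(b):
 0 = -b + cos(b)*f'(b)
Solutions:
 f(b) = C1 + Integral(b/cos(b), b)


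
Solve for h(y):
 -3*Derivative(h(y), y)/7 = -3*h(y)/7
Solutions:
 h(y) = C1*exp(y)


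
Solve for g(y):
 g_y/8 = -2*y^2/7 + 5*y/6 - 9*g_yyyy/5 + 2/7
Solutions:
 g(y) = C1 + C4*exp(-15^(1/3)*y/6) - 16*y^3/21 + 10*y^2/3 + 16*y/7 + (C2*sin(3^(5/6)*5^(1/3)*y/12) + C3*cos(3^(5/6)*5^(1/3)*y/12))*exp(15^(1/3)*y/12)


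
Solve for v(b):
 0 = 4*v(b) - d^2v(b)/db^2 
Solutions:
 v(b) = C1*exp(-2*b) + C2*exp(2*b)


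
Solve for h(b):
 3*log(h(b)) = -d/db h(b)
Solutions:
 li(h(b)) = C1 - 3*b


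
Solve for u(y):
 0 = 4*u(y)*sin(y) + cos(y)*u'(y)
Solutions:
 u(y) = C1*cos(y)^4


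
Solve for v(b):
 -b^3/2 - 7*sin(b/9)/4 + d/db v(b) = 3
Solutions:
 v(b) = C1 + b^4/8 + 3*b - 63*cos(b/9)/4


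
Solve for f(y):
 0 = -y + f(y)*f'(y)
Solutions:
 f(y) = -sqrt(C1 + y^2)
 f(y) = sqrt(C1 + y^2)


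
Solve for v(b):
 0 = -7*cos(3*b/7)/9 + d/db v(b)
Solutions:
 v(b) = C1 + 49*sin(3*b/7)/27


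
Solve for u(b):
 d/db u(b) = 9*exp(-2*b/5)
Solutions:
 u(b) = C1 - 45*exp(-2*b/5)/2


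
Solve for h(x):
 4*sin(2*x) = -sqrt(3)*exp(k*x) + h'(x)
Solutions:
 h(x) = C1 - 2*cos(2*x) + sqrt(3)*exp(k*x)/k


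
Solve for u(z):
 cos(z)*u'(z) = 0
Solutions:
 u(z) = C1


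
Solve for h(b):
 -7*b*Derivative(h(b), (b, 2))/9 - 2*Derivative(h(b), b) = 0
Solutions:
 h(b) = C1 + C2/b^(11/7)


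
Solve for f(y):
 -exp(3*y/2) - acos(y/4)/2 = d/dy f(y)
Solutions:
 f(y) = C1 - y*acos(y/4)/2 + sqrt(16 - y^2)/2 - 2*exp(3*y/2)/3


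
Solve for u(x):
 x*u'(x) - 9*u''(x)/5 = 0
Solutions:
 u(x) = C1 + C2*erfi(sqrt(10)*x/6)


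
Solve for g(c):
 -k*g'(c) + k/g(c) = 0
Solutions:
 g(c) = -sqrt(C1 + 2*c)
 g(c) = sqrt(C1 + 2*c)


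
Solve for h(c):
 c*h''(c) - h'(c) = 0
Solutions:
 h(c) = C1 + C2*c^2


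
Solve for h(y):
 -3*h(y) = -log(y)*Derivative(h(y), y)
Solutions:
 h(y) = C1*exp(3*li(y))


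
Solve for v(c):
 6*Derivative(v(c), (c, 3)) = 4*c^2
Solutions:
 v(c) = C1 + C2*c + C3*c^2 + c^5/90


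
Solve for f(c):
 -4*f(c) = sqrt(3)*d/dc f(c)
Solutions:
 f(c) = C1*exp(-4*sqrt(3)*c/3)


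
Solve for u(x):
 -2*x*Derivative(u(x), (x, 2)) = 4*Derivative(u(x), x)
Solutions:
 u(x) = C1 + C2/x


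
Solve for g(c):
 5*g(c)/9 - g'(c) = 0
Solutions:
 g(c) = C1*exp(5*c/9)


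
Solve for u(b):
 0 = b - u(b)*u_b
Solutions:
 u(b) = -sqrt(C1 + b^2)
 u(b) = sqrt(C1 + b^2)


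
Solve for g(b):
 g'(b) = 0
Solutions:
 g(b) = C1


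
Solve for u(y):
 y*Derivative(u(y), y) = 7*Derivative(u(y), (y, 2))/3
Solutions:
 u(y) = C1 + C2*erfi(sqrt(42)*y/14)


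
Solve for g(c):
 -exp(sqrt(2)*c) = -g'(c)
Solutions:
 g(c) = C1 + sqrt(2)*exp(sqrt(2)*c)/2


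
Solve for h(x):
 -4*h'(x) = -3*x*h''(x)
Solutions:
 h(x) = C1 + C2*x^(7/3)


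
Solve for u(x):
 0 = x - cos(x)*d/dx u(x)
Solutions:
 u(x) = C1 + Integral(x/cos(x), x)


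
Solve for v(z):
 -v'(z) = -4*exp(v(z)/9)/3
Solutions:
 v(z) = 9*log(-1/(C1 + 4*z)) + 27*log(3)


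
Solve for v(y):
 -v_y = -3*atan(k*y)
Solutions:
 v(y) = C1 + 3*Piecewise((y*atan(k*y) - log(k^2*y^2 + 1)/(2*k), Ne(k, 0)), (0, True))


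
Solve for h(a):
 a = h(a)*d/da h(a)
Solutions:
 h(a) = -sqrt(C1 + a^2)
 h(a) = sqrt(C1 + a^2)


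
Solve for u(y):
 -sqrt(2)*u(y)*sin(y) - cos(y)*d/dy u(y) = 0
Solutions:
 u(y) = C1*cos(y)^(sqrt(2))


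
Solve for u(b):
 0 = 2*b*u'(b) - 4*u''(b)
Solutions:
 u(b) = C1 + C2*erfi(b/2)


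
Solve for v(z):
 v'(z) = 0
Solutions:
 v(z) = C1


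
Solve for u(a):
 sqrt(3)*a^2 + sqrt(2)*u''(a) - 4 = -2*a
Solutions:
 u(a) = C1 + C2*a - sqrt(6)*a^4/24 - sqrt(2)*a^3/6 + sqrt(2)*a^2


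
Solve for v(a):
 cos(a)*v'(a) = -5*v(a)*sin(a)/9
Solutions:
 v(a) = C1*cos(a)^(5/9)


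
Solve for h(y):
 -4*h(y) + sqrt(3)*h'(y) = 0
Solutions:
 h(y) = C1*exp(4*sqrt(3)*y/3)


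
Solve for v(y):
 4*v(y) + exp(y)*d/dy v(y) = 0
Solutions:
 v(y) = C1*exp(4*exp(-y))


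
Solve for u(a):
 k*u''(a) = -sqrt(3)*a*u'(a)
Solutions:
 u(a) = C1 + C2*sqrt(k)*erf(sqrt(2)*3^(1/4)*a*sqrt(1/k)/2)


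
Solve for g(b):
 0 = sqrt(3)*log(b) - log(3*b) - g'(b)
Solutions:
 g(b) = C1 - b*log(b) + sqrt(3)*b*log(b) - sqrt(3)*b - b*log(3) + b


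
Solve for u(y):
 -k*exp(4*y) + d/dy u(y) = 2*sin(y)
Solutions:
 u(y) = C1 + k*exp(4*y)/4 - 2*cos(y)


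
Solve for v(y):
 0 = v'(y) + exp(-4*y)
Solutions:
 v(y) = C1 + exp(-4*y)/4


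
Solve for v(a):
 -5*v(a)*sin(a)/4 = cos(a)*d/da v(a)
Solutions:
 v(a) = C1*cos(a)^(5/4)


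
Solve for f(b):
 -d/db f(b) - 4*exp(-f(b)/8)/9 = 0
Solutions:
 f(b) = 8*log(C1 - b/18)


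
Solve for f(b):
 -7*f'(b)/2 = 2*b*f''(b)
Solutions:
 f(b) = C1 + C2/b^(3/4)


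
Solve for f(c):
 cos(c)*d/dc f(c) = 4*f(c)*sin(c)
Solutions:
 f(c) = C1/cos(c)^4


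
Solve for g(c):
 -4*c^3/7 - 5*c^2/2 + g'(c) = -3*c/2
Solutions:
 g(c) = C1 + c^4/7 + 5*c^3/6 - 3*c^2/4


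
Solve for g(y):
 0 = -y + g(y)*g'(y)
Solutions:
 g(y) = -sqrt(C1 + y^2)
 g(y) = sqrt(C1 + y^2)


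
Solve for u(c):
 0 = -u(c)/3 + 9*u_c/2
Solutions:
 u(c) = C1*exp(2*c/27)


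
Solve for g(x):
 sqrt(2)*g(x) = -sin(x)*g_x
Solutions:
 g(x) = C1*(cos(x) + 1)^(sqrt(2)/2)/(cos(x) - 1)^(sqrt(2)/2)


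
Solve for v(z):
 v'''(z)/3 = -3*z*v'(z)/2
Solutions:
 v(z) = C1 + Integral(C2*airyai(-6^(2/3)*z/2) + C3*airybi(-6^(2/3)*z/2), z)


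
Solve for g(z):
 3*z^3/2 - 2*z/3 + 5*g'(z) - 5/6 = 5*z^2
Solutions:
 g(z) = C1 - 3*z^4/40 + z^3/3 + z^2/15 + z/6


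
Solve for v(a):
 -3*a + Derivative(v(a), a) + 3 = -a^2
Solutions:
 v(a) = C1 - a^3/3 + 3*a^2/2 - 3*a


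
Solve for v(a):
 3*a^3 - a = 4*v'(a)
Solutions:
 v(a) = C1 + 3*a^4/16 - a^2/8


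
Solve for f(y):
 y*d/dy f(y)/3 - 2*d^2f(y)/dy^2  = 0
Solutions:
 f(y) = C1 + C2*erfi(sqrt(3)*y/6)


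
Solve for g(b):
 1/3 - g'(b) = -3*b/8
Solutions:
 g(b) = C1 + 3*b^2/16 + b/3


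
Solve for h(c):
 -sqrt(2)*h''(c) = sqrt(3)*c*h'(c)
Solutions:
 h(c) = C1 + C2*erf(6^(1/4)*c/2)


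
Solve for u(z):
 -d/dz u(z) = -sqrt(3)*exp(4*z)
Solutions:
 u(z) = C1 + sqrt(3)*exp(4*z)/4


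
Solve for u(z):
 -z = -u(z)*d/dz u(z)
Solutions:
 u(z) = -sqrt(C1 + z^2)
 u(z) = sqrt(C1 + z^2)


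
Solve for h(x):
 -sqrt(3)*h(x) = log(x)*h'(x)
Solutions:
 h(x) = C1*exp(-sqrt(3)*li(x))


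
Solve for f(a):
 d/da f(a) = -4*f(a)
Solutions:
 f(a) = C1*exp(-4*a)


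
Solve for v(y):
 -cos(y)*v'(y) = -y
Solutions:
 v(y) = C1 + Integral(y/cos(y), y)


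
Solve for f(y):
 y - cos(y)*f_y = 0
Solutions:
 f(y) = C1 + Integral(y/cos(y), y)


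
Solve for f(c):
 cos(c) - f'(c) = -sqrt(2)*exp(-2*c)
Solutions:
 f(c) = C1 + sin(c) - sqrt(2)*exp(-2*c)/2


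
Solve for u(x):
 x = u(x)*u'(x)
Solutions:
 u(x) = -sqrt(C1 + x^2)
 u(x) = sqrt(C1 + x^2)


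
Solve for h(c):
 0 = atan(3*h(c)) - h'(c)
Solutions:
 Integral(1/atan(3*_y), (_y, h(c))) = C1 + c


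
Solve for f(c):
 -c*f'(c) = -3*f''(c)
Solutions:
 f(c) = C1 + C2*erfi(sqrt(6)*c/6)


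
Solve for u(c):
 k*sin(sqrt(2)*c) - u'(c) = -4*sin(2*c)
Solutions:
 u(c) = C1 - sqrt(2)*k*cos(sqrt(2)*c)/2 - 2*cos(2*c)


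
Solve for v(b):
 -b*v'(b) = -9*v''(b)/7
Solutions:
 v(b) = C1 + C2*erfi(sqrt(14)*b/6)


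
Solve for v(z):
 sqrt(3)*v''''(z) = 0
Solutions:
 v(z) = C1 + C2*z + C3*z^2 + C4*z^3


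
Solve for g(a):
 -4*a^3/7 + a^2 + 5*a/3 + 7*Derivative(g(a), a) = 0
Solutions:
 g(a) = C1 + a^4/49 - a^3/21 - 5*a^2/42


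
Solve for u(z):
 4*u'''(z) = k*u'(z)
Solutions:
 u(z) = C1 + C2*exp(-sqrt(k)*z/2) + C3*exp(sqrt(k)*z/2)


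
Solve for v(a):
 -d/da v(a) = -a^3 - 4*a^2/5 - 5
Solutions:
 v(a) = C1 + a^4/4 + 4*a^3/15 + 5*a


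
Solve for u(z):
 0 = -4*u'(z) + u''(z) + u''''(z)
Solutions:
 u(z) = C1 + C2*exp(z*(-3*(2 + sqrt(327)/9)^(1/3) + (2 + sqrt(327)/9)^(-1/3))/6)*sin(sqrt(3)*z*((2 + sqrt(327)/9)^(-1/3) + 3*(2 + sqrt(327)/9)^(1/3))/6) + C3*exp(z*(-3*(2 + sqrt(327)/9)^(1/3) + (2 + sqrt(327)/9)^(-1/3))/6)*cos(sqrt(3)*z*((2 + sqrt(327)/9)^(-1/3) + 3*(2 + sqrt(327)/9)^(1/3))/6) + C4*exp(z*(-1/(3*(2 + sqrt(327)/9)^(1/3)) + (2 + sqrt(327)/9)^(1/3)))


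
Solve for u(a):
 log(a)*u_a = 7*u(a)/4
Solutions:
 u(a) = C1*exp(7*li(a)/4)


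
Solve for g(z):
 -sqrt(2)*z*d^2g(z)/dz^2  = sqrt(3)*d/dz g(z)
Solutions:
 g(z) = C1 + C2*z^(1 - sqrt(6)/2)


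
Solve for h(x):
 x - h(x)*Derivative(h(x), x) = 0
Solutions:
 h(x) = -sqrt(C1 + x^2)
 h(x) = sqrt(C1 + x^2)


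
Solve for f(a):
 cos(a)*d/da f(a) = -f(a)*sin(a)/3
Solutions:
 f(a) = C1*cos(a)^(1/3)


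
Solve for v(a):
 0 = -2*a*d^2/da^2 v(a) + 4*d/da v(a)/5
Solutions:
 v(a) = C1 + C2*a^(7/5)


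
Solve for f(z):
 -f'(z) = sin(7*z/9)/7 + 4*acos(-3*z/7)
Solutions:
 f(z) = C1 - 4*z*acos(-3*z/7) - 4*sqrt(49 - 9*z^2)/3 + 9*cos(7*z/9)/49


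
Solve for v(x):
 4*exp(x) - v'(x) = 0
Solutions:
 v(x) = C1 + 4*exp(x)


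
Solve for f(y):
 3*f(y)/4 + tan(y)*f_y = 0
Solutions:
 f(y) = C1/sin(y)^(3/4)


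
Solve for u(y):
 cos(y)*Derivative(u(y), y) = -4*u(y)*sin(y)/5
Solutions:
 u(y) = C1*cos(y)^(4/5)


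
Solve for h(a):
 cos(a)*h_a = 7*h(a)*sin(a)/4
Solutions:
 h(a) = C1/cos(a)^(7/4)


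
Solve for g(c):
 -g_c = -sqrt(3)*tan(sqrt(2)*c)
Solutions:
 g(c) = C1 - sqrt(6)*log(cos(sqrt(2)*c))/2


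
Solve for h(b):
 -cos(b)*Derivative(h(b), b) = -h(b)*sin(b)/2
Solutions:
 h(b) = C1/sqrt(cos(b))


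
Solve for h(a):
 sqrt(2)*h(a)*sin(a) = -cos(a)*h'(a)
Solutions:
 h(a) = C1*cos(a)^(sqrt(2))


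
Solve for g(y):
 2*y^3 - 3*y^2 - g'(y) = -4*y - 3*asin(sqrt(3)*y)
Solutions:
 g(y) = C1 + y^4/2 - y^3 + 2*y^2 + 3*y*asin(sqrt(3)*y) + sqrt(3)*sqrt(1 - 3*y^2)


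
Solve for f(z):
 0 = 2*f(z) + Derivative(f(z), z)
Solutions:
 f(z) = C1*exp(-2*z)


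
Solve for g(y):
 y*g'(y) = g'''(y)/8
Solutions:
 g(y) = C1 + Integral(C2*airyai(2*y) + C3*airybi(2*y), y)


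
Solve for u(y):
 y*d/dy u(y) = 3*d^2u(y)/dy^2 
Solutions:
 u(y) = C1 + C2*erfi(sqrt(6)*y/6)


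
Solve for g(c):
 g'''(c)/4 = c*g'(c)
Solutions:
 g(c) = C1 + Integral(C2*airyai(2^(2/3)*c) + C3*airybi(2^(2/3)*c), c)


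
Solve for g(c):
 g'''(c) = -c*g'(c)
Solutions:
 g(c) = C1 + Integral(C2*airyai(-c) + C3*airybi(-c), c)


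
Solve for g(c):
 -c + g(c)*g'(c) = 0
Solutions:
 g(c) = -sqrt(C1 + c^2)
 g(c) = sqrt(C1 + c^2)


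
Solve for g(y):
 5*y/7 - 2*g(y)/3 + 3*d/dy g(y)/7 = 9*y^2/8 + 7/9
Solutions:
 g(y) = C1*exp(14*y/9) - 27*y^2/16 - 123*y/112 - 8809/4704


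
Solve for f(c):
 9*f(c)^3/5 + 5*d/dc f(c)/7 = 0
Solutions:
 f(c) = -5*sqrt(2)*sqrt(-1/(C1 - 63*c))/2
 f(c) = 5*sqrt(2)*sqrt(-1/(C1 - 63*c))/2


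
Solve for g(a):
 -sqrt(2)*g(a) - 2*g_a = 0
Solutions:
 g(a) = C1*exp(-sqrt(2)*a/2)


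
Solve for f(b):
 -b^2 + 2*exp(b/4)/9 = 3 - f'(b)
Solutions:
 f(b) = C1 + b^3/3 + 3*b - 8*exp(b/4)/9


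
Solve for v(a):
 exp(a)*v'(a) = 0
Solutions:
 v(a) = C1


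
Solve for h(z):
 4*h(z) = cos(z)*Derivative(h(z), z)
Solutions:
 h(z) = C1*(sin(z)^2 + 2*sin(z) + 1)/(sin(z)^2 - 2*sin(z) + 1)


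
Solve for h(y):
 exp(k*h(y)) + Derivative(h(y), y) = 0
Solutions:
 h(y) = Piecewise((log(1/(C1*k + k*y))/k, Ne(k, 0)), (nan, True))
 h(y) = Piecewise((C1 - y, Eq(k, 0)), (nan, True))


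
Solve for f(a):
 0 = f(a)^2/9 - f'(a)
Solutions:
 f(a) = -9/(C1 + a)


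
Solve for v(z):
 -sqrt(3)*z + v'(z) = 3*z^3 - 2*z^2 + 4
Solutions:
 v(z) = C1 + 3*z^4/4 - 2*z^3/3 + sqrt(3)*z^2/2 + 4*z


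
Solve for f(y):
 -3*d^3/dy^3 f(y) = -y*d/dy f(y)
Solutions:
 f(y) = C1 + Integral(C2*airyai(3^(2/3)*y/3) + C3*airybi(3^(2/3)*y/3), y)


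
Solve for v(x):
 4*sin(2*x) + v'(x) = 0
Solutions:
 v(x) = C1 + 2*cos(2*x)


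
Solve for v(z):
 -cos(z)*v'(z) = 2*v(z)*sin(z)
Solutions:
 v(z) = C1*cos(z)^2


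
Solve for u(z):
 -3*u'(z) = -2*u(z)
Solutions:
 u(z) = C1*exp(2*z/3)


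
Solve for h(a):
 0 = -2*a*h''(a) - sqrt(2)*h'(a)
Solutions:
 h(a) = C1 + C2*a^(1 - sqrt(2)/2)


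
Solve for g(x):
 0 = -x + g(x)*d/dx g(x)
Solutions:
 g(x) = -sqrt(C1 + x^2)
 g(x) = sqrt(C1 + x^2)


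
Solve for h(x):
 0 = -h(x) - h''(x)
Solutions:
 h(x) = C1*sin(x) + C2*cos(x)


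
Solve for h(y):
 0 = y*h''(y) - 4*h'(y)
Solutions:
 h(y) = C1 + C2*y^5


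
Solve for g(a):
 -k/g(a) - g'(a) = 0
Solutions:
 g(a) = -sqrt(C1 - 2*a*k)
 g(a) = sqrt(C1 - 2*a*k)


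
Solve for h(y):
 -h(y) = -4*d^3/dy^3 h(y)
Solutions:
 h(y) = C3*exp(2^(1/3)*y/2) + (C1*sin(2^(1/3)*sqrt(3)*y/4) + C2*cos(2^(1/3)*sqrt(3)*y/4))*exp(-2^(1/3)*y/4)


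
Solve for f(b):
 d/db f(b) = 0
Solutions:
 f(b) = C1


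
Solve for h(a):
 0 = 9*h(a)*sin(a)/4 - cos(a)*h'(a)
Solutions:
 h(a) = C1/cos(a)^(9/4)


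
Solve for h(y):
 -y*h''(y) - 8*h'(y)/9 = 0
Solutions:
 h(y) = C1 + C2*y^(1/9)


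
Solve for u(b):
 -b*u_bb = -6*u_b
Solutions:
 u(b) = C1 + C2*b^7


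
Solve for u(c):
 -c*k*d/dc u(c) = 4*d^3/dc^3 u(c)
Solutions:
 u(c) = C1 + Integral(C2*airyai(2^(1/3)*c*(-k)^(1/3)/2) + C3*airybi(2^(1/3)*c*(-k)^(1/3)/2), c)


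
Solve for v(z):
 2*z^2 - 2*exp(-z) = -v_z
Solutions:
 v(z) = C1 - 2*z^3/3 - 2*exp(-z)


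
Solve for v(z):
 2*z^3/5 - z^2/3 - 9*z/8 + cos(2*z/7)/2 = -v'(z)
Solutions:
 v(z) = C1 - z^4/10 + z^3/9 + 9*z^2/16 - 7*sin(2*z/7)/4


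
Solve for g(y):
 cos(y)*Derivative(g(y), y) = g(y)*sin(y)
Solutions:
 g(y) = C1/cos(y)


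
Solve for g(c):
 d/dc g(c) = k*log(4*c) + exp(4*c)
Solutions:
 g(c) = C1 + c*k*log(c) + c*k*(-1 + 2*log(2)) + exp(4*c)/4


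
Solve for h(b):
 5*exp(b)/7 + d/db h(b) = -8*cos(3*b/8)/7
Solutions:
 h(b) = C1 - 5*exp(b)/7 - 64*sin(3*b/8)/21


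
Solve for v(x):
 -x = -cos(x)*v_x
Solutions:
 v(x) = C1 + Integral(x/cos(x), x)


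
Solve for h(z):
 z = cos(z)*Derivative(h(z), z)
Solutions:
 h(z) = C1 + Integral(z/cos(z), z)


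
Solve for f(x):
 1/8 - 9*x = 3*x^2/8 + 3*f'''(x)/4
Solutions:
 f(x) = C1 + C2*x + C3*x^2 - x^5/120 - x^4/2 + x^3/36


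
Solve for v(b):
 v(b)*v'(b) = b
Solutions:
 v(b) = -sqrt(C1 + b^2)
 v(b) = sqrt(C1 + b^2)


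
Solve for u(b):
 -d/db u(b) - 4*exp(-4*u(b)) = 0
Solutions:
 u(b) = log(-I*(C1 - 16*b)^(1/4))
 u(b) = log(I*(C1 - 16*b)^(1/4))
 u(b) = log(-(C1 - 16*b)^(1/4))
 u(b) = log(C1 - 16*b)/4


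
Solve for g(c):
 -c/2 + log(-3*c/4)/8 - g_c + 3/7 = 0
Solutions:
 g(c) = C1 - c^2/4 + c*log(-c)/8 + c*(-14*log(2) + 7*log(3) + 17)/56


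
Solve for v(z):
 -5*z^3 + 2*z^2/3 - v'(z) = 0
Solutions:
 v(z) = C1 - 5*z^4/4 + 2*z^3/9


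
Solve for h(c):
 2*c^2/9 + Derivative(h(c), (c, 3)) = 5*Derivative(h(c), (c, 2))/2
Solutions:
 h(c) = C1 + C2*c + C3*exp(5*c/2) + c^4/135 + 8*c^3/675 + 16*c^2/1125


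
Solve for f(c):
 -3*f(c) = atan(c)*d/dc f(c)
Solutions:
 f(c) = C1*exp(-3*Integral(1/atan(c), c))


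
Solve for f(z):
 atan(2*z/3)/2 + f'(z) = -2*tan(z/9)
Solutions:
 f(z) = C1 - z*atan(2*z/3)/2 + 3*log(4*z^2 + 9)/8 + 18*log(cos(z/9))


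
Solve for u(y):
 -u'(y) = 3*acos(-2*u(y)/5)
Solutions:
 Integral(1/acos(-2*_y/5), (_y, u(y))) = C1 - 3*y


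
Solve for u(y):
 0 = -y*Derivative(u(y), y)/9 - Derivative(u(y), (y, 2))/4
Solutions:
 u(y) = C1 + C2*erf(sqrt(2)*y/3)


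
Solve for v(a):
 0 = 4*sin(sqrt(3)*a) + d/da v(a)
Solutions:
 v(a) = C1 + 4*sqrt(3)*cos(sqrt(3)*a)/3


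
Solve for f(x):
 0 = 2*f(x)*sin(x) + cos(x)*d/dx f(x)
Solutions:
 f(x) = C1*cos(x)^2


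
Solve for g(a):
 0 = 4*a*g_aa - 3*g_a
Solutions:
 g(a) = C1 + C2*a^(7/4)


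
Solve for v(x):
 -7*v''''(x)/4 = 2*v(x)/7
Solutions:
 v(x) = (C1*sin(2^(1/4)*sqrt(7)*x/7) + C2*cos(2^(1/4)*sqrt(7)*x/7))*exp(-2^(1/4)*sqrt(7)*x/7) + (C3*sin(2^(1/4)*sqrt(7)*x/7) + C4*cos(2^(1/4)*sqrt(7)*x/7))*exp(2^(1/4)*sqrt(7)*x/7)


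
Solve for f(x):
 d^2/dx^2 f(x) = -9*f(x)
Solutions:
 f(x) = C1*sin(3*x) + C2*cos(3*x)


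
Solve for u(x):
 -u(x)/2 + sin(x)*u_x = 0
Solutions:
 u(x) = C1*(cos(x) - 1)^(1/4)/(cos(x) + 1)^(1/4)


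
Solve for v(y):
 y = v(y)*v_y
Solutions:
 v(y) = -sqrt(C1 + y^2)
 v(y) = sqrt(C1 + y^2)


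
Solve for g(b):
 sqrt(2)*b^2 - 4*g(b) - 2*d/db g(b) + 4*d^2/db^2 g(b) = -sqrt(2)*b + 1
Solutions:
 g(b) = C1*exp(b*(1 - sqrt(17))/4) + C2*exp(b*(1 + sqrt(17))/4) + sqrt(2)*b^2/4 - 1/4 + sqrt(2)/2


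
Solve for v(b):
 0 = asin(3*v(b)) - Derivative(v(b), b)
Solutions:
 Integral(1/asin(3*_y), (_y, v(b))) = C1 + b


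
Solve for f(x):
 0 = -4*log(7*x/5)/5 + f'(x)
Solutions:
 f(x) = C1 + 4*x*log(x)/5 - 4*x*log(5)/5 - 4*x/5 + 4*x*log(7)/5


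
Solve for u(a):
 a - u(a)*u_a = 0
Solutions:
 u(a) = -sqrt(C1 + a^2)
 u(a) = sqrt(C1 + a^2)


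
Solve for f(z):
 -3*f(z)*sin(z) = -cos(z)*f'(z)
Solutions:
 f(z) = C1/cos(z)^3


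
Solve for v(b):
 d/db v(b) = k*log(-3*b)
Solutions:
 v(b) = C1 + b*k*log(-b) + b*k*(-1 + log(3))


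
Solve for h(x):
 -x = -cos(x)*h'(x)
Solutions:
 h(x) = C1 + Integral(x/cos(x), x)


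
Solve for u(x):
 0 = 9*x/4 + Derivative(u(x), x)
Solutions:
 u(x) = C1 - 9*x^2/8


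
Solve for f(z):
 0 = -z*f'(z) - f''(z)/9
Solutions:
 f(z) = C1 + C2*erf(3*sqrt(2)*z/2)


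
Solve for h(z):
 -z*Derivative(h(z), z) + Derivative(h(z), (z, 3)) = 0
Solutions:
 h(z) = C1 + Integral(C2*airyai(z) + C3*airybi(z), z)


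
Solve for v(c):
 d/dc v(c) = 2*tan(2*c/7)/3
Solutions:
 v(c) = C1 - 7*log(cos(2*c/7))/3


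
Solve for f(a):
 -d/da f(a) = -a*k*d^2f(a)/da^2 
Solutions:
 f(a) = C1 + a^(((re(k) + 1)*re(k) + im(k)^2)/(re(k)^2 + im(k)^2))*(C2*sin(log(a)*Abs(im(k))/(re(k)^2 + im(k)^2)) + C3*cos(log(a)*im(k)/(re(k)^2 + im(k)^2)))


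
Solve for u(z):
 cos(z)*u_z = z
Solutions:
 u(z) = C1 + Integral(z/cos(z), z)


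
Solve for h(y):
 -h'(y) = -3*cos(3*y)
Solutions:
 h(y) = C1 + sin(3*y)


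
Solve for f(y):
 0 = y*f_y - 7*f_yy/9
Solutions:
 f(y) = C1 + C2*erfi(3*sqrt(14)*y/14)


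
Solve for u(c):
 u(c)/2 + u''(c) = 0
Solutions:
 u(c) = C1*sin(sqrt(2)*c/2) + C2*cos(sqrt(2)*c/2)


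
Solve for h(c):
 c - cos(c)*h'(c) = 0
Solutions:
 h(c) = C1 + Integral(c/cos(c), c)


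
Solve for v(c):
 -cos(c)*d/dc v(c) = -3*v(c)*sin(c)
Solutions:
 v(c) = C1/cos(c)^3


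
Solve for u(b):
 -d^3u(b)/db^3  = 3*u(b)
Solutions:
 u(b) = C3*exp(-3^(1/3)*b) + (C1*sin(3^(5/6)*b/2) + C2*cos(3^(5/6)*b/2))*exp(3^(1/3)*b/2)


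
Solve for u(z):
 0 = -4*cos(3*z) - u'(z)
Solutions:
 u(z) = C1 - 4*sin(3*z)/3


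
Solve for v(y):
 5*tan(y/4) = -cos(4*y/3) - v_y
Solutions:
 v(y) = C1 + 20*log(cos(y/4)) - 3*sin(4*y/3)/4


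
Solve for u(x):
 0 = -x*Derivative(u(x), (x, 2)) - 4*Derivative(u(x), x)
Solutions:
 u(x) = C1 + C2/x^3


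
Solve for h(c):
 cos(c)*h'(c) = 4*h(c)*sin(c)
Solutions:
 h(c) = C1/cos(c)^4


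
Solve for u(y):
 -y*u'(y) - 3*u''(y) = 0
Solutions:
 u(y) = C1 + C2*erf(sqrt(6)*y/6)


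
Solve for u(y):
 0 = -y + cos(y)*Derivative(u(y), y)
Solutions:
 u(y) = C1 + Integral(y/cos(y), y)


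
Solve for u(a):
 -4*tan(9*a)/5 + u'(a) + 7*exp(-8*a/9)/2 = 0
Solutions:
 u(a) = C1 + 2*log(tan(9*a)^2 + 1)/45 + 63*exp(-8*a/9)/16


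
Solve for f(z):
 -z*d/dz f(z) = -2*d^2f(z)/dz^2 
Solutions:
 f(z) = C1 + C2*erfi(z/2)


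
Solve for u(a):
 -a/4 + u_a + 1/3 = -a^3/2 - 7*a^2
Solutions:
 u(a) = C1 - a^4/8 - 7*a^3/3 + a^2/8 - a/3


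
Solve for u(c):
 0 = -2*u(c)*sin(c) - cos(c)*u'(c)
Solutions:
 u(c) = C1*cos(c)^2


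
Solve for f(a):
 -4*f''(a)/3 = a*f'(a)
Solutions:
 f(a) = C1 + C2*erf(sqrt(6)*a/4)


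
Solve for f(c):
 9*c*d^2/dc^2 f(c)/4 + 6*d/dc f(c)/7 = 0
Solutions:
 f(c) = C1 + C2*c^(13/21)


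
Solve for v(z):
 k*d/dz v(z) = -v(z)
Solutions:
 v(z) = C1*exp(-z/k)


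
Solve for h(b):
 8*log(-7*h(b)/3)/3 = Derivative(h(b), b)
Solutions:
 -3*Integral(1/(log(-_y) - log(3) + log(7)), (_y, h(b)))/8 = C1 - b


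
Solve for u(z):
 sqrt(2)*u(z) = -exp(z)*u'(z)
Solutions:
 u(z) = C1*exp(sqrt(2)*exp(-z))


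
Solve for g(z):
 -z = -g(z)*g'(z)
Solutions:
 g(z) = -sqrt(C1 + z^2)
 g(z) = sqrt(C1 + z^2)


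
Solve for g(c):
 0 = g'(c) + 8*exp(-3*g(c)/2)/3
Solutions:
 g(c) = 2*log(C1 - 4*c)/3
 g(c) = 2*log((-1 - sqrt(3)*I)*(C1 - 4*c)^(1/3)/2)
 g(c) = 2*log((-1 + sqrt(3)*I)*(C1 - 4*c)^(1/3)/2)


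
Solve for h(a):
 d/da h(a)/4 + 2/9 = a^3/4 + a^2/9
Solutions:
 h(a) = C1 + a^4/4 + 4*a^3/27 - 8*a/9


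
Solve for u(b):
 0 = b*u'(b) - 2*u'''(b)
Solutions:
 u(b) = C1 + Integral(C2*airyai(2^(2/3)*b/2) + C3*airybi(2^(2/3)*b/2), b)


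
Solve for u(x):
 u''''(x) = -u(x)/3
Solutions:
 u(x) = (C1*sin(sqrt(2)*3^(3/4)*x/6) + C2*cos(sqrt(2)*3^(3/4)*x/6))*exp(-sqrt(2)*3^(3/4)*x/6) + (C3*sin(sqrt(2)*3^(3/4)*x/6) + C4*cos(sqrt(2)*3^(3/4)*x/6))*exp(sqrt(2)*3^(3/4)*x/6)


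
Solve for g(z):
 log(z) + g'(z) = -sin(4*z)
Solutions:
 g(z) = C1 - z*log(z) + z + cos(4*z)/4


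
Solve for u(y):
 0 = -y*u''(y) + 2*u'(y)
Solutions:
 u(y) = C1 + C2*y^3


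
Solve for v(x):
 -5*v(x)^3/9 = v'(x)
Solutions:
 v(x) = -3*sqrt(2)*sqrt(-1/(C1 - 5*x))/2
 v(x) = 3*sqrt(2)*sqrt(-1/(C1 - 5*x))/2


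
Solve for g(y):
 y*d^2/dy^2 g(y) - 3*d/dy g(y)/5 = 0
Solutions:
 g(y) = C1 + C2*y^(8/5)


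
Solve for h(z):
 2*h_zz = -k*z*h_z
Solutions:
 h(z) = Piecewise((-sqrt(pi)*C1*erf(sqrt(k)*z/2)/sqrt(k) - C2, (k > 0) | (k < 0)), (-C1*z - C2, True))


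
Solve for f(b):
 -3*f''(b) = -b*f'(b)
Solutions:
 f(b) = C1 + C2*erfi(sqrt(6)*b/6)


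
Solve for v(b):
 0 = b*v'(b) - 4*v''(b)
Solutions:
 v(b) = C1 + C2*erfi(sqrt(2)*b/4)


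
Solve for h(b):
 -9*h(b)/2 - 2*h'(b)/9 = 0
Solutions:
 h(b) = C1*exp(-81*b/4)


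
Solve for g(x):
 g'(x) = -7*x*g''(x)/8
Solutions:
 g(x) = C1 + C2/x^(1/7)


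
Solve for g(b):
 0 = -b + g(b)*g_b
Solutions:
 g(b) = -sqrt(C1 + b^2)
 g(b) = sqrt(C1 + b^2)


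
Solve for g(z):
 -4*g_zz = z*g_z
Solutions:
 g(z) = C1 + C2*erf(sqrt(2)*z/4)


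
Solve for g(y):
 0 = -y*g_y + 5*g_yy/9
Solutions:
 g(y) = C1 + C2*erfi(3*sqrt(10)*y/10)


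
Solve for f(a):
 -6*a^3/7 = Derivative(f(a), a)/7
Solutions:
 f(a) = C1 - 3*a^4/2


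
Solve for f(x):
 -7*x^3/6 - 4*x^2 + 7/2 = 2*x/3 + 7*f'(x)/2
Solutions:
 f(x) = C1 - x^4/12 - 8*x^3/21 - 2*x^2/21 + x


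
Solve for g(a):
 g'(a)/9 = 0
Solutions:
 g(a) = C1


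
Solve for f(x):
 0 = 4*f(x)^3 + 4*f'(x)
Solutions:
 f(x) = -sqrt(2)*sqrt(-1/(C1 - x))/2
 f(x) = sqrt(2)*sqrt(-1/(C1 - x))/2


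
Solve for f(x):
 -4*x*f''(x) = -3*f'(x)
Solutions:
 f(x) = C1 + C2*x^(7/4)


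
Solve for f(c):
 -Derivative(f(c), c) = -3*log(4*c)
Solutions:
 f(c) = C1 + 3*c*log(c) - 3*c + c*log(64)


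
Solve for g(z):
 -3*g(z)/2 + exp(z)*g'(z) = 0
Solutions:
 g(z) = C1*exp(-3*exp(-z)/2)


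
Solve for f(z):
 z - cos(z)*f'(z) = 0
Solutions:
 f(z) = C1 + Integral(z/cos(z), z)


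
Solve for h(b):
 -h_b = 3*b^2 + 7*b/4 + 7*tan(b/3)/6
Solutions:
 h(b) = C1 - b^3 - 7*b^2/8 + 7*log(cos(b/3))/2


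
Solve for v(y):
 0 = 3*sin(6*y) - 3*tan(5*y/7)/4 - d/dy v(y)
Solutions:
 v(y) = C1 + 21*log(cos(5*y/7))/20 - cos(6*y)/2


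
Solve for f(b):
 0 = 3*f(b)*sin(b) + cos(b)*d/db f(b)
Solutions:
 f(b) = C1*cos(b)^3


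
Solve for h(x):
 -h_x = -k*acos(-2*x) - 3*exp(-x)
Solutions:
 h(x) = C1 + k*x*acos(-2*x) + k*sqrt(1 - 4*x^2)/2 - 3*exp(-x)


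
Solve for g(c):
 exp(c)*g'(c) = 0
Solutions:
 g(c) = C1


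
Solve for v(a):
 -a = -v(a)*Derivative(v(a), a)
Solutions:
 v(a) = -sqrt(C1 + a^2)
 v(a) = sqrt(C1 + a^2)


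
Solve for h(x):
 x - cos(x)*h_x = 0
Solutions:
 h(x) = C1 + Integral(x/cos(x), x)


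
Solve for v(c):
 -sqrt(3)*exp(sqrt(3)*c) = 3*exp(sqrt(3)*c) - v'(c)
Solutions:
 v(c) = C1 + exp(sqrt(3)*c) + sqrt(3)*exp(sqrt(3)*c)


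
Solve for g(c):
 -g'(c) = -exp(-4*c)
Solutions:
 g(c) = C1 - exp(-4*c)/4


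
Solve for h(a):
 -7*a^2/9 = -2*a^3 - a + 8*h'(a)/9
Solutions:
 h(a) = C1 + 9*a^4/16 - 7*a^3/24 + 9*a^2/16


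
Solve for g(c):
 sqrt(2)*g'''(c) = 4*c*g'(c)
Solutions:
 g(c) = C1 + Integral(C2*airyai(sqrt(2)*c) + C3*airybi(sqrt(2)*c), c)


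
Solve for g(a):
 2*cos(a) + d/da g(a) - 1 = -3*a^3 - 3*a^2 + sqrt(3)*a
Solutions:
 g(a) = C1 - 3*a^4/4 - a^3 + sqrt(3)*a^2/2 + a - 2*sin(a)


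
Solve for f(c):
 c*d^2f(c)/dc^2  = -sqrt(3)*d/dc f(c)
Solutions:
 f(c) = C1 + C2*c^(1 - sqrt(3))


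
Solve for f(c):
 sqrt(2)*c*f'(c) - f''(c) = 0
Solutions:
 f(c) = C1 + C2*erfi(2^(3/4)*c/2)


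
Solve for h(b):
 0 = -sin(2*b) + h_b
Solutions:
 h(b) = C1 - cos(2*b)/2


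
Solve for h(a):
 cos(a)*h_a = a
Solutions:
 h(a) = C1 + Integral(a/cos(a), a)


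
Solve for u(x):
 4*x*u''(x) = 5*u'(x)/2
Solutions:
 u(x) = C1 + C2*x^(13/8)


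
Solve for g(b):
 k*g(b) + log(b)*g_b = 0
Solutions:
 g(b) = C1*exp(-k*li(b))


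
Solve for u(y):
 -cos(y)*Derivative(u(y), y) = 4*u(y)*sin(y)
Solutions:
 u(y) = C1*cos(y)^4


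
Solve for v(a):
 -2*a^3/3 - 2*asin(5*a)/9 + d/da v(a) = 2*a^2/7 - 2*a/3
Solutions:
 v(a) = C1 + a^4/6 + 2*a^3/21 - a^2/3 + 2*a*asin(5*a)/9 + 2*sqrt(1 - 25*a^2)/45


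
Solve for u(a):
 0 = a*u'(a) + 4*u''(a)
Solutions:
 u(a) = C1 + C2*erf(sqrt(2)*a/4)


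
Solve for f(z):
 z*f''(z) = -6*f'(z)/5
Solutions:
 f(z) = C1 + C2/z^(1/5)


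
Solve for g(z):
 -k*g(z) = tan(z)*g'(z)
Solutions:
 g(z) = C1*exp(-k*log(sin(z)))


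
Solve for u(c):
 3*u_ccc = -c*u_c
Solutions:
 u(c) = C1 + Integral(C2*airyai(-3^(2/3)*c/3) + C3*airybi(-3^(2/3)*c/3), c)


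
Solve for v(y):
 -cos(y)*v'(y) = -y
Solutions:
 v(y) = C1 + Integral(y/cos(y), y)


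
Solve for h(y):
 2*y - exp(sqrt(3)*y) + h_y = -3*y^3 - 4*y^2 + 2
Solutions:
 h(y) = C1 - 3*y^4/4 - 4*y^3/3 - y^2 + 2*y + sqrt(3)*exp(sqrt(3)*y)/3


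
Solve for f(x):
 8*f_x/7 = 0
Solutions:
 f(x) = C1


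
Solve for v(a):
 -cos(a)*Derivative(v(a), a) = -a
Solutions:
 v(a) = C1 + Integral(a/cos(a), a)


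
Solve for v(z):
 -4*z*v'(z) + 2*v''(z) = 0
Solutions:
 v(z) = C1 + C2*erfi(z)


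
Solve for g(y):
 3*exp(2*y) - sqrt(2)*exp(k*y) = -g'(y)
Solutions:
 g(y) = C1 - 3*exp(2*y)/2 + sqrt(2)*exp(k*y)/k


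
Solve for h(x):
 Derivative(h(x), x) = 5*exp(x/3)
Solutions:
 h(x) = C1 + 15*exp(x/3)


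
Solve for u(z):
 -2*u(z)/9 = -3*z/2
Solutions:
 u(z) = 27*z/4


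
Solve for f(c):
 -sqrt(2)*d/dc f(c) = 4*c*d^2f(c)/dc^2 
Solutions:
 f(c) = C1 + C2*c^(1 - sqrt(2)/4)


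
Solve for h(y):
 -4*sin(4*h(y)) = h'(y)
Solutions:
 h(y) = -acos((-C1 - exp(32*y))/(C1 - exp(32*y)))/4 + pi/2
 h(y) = acos((-C1 - exp(32*y))/(C1 - exp(32*y)))/4


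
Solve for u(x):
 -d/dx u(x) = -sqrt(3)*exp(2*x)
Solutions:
 u(x) = C1 + sqrt(3)*exp(2*x)/2


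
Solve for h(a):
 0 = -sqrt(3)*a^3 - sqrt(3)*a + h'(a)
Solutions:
 h(a) = C1 + sqrt(3)*a^4/4 + sqrt(3)*a^2/2


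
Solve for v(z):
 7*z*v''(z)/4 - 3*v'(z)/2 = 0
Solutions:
 v(z) = C1 + C2*z^(13/7)


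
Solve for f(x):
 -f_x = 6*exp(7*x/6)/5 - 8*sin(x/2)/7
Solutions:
 f(x) = C1 - 36*exp(7*x/6)/35 - 16*cos(x/2)/7


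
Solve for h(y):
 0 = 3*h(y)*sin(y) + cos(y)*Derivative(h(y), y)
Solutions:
 h(y) = C1*cos(y)^3


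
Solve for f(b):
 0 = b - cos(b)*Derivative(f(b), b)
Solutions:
 f(b) = C1 + Integral(b/cos(b), b)


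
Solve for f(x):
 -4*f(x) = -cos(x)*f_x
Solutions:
 f(x) = C1*(sin(x)^2 + 2*sin(x) + 1)/(sin(x)^2 - 2*sin(x) + 1)


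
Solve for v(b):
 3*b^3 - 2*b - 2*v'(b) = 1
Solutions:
 v(b) = C1 + 3*b^4/8 - b^2/2 - b/2


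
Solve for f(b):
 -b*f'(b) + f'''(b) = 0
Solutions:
 f(b) = C1 + Integral(C2*airyai(b) + C3*airybi(b), b)


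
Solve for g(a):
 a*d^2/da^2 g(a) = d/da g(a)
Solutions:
 g(a) = C1 + C2*a^2


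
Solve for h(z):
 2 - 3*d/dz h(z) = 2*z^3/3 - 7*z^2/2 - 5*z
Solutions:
 h(z) = C1 - z^4/18 + 7*z^3/18 + 5*z^2/6 + 2*z/3


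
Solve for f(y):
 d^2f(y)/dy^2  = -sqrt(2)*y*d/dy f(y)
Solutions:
 f(y) = C1 + C2*erf(2^(3/4)*y/2)


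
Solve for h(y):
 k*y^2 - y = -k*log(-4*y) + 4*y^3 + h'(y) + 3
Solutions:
 h(y) = C1 + k*y^3/3 + k*y*log(-y) - y^4 - y^2/2 + y*(-k + 2*k*log(2) - 3)


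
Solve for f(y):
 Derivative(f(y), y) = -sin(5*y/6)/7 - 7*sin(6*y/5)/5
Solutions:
 f(y) = C1 + 6*cos(5*y/6)/35 + 7*cos(6*y/5)/6


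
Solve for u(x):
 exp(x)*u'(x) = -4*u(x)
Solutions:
 u(x) = C1*exp(4*exp(-x))


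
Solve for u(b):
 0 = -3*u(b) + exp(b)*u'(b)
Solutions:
 u(b) = C1*exp(-3*exp(-b))


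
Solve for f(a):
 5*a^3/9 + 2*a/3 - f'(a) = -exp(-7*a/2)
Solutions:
 f(a) = C1 + 5*a^4/36 + a^2/3 - 2*exp(-7*a/2)/7


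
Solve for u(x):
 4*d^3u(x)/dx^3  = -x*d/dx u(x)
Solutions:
 u(x) = C1 + Integral(C2*airyai(-2^(1/3)*x/2) + C3*airybi(-2^(1/3)*x/2), x)


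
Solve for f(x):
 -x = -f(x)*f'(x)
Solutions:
 f(x) = -sqrt(C1 + x^2)
 f(x) = sqrt(C1 + x^2)


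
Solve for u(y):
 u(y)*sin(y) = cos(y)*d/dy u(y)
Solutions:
 u(y) = C1/cos(y)


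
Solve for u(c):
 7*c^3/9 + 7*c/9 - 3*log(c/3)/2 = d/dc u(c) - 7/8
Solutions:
 u(c) = C1 + 7*c^4/36 + 7*c^2/18 - 3*c*log(c)/2 + 3*c*log(3)/2 + 19*c/8


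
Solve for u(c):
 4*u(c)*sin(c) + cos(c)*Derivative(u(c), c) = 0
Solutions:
 u(c) = C1*cos(c)^4


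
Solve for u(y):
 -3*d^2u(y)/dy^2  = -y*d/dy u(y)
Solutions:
 u(y) = C1 + C2*erfi(sqrt(6)*y/6)


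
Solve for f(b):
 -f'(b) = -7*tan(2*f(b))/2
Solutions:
 f(b) = -asin(C1*exp(7*b))/2 + pi/2
 f(b) = asin(C1*exp(7*b))/2


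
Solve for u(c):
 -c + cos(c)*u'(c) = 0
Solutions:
 u(c) = C1 + Integral(c/cos(c), c)


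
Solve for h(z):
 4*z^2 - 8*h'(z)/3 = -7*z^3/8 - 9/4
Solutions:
 h(z) = C1 + 21*z^4/256 + z^3/2 + 27*z/32


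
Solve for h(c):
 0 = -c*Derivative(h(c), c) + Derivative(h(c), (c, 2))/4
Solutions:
 h(c) = C1 + C2*erfi(sqrt(2)*c)


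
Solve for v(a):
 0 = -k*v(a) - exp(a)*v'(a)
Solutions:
 v(a) = C1*exp(k*exp(-a))


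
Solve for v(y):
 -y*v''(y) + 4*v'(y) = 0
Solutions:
 v(y) = C1 + C2*y^5


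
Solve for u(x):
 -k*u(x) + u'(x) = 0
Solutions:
 u(x) = C1*exp(k*x)


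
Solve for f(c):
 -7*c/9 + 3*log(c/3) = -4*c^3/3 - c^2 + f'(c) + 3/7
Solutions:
 f(c) = C1 + c^4/3 + c^3/3 - 7*c^2/18 + 3*c*log(c) - 24*c/7 - 3*c*log(3)
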